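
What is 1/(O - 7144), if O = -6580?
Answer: -1/13724 ≈ -7.2865e-5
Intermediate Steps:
1/(O - 7144) = 1/(-6580 - 7144) = 1/(-13724) = -1/13724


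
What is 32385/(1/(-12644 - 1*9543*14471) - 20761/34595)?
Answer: -10900349507871175/201990738824 ≈ -53965.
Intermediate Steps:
32385/(1/(-12644 - 1*9543*14471) - 20761/34595) = 32385/((1/14471)/(-12644 - 9543) - 20761*1/34595) = 32385/((1/14471)/(-22187) - 20761/34595) = 32385/(-1/22187*1/14471 - 20761/34595) = 32385/(-1/321068077 - 20761/34595) = 32385/(-605972216472/1009759102165) = 32385*(-1009759102165/605972216472) = -10900349507871175/201990738824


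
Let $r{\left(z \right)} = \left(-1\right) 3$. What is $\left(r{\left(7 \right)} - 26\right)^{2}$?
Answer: $841$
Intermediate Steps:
$r{\left(z \right)} = -3$
$\left(r{\left(7 \right)} - 26\right)^{2} = \left(-3 - 26\right)^{2} = \left(-29\right)^{2} = 841$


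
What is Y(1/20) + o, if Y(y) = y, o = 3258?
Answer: 65161/20 ≈ 3258.1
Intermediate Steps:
Y(1/20) + o = 1/20 + 3258 = 65161/20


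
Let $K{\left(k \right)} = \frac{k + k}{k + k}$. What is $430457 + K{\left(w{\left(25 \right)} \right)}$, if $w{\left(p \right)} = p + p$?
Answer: $430458$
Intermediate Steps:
$w{\left(p \right)} = 2 p$
$K{\left(k \right)} = 1$ ($K{\left(k \right)} = \frac{2 k}{2 k} = 2 k \frac{1}{2 k} = 1$)
$430457 + K{\left(w{\left(25 \right)} \right)} = 430457 + 1 = 430458$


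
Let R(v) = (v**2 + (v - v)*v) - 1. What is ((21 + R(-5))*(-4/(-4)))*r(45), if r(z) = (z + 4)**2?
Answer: 108045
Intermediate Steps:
r(z) = (4 + z)**2
R(v) = -1 + v**2 (R(v) = (v**2 + 0*v) - 1 = (v**2 + 0) - 1 = v**2 - 1 = -1 + v**2)
((21 + R(-5))*(-4/(-4)))*r(45) = ((21 + (-1 + (-5)**2))*(-4/(-4)))*(4 + 45)**2 = ((21 + (-1 + 25))*(-4*(-1/4)))*49**2 = ((21 + 24)*1)*2401 = (45*1)*2401 = 45*2401 = 108045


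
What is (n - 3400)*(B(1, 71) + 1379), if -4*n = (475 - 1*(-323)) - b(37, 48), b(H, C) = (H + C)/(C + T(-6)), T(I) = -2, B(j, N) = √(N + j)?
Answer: -913205517/184 - 1986669*√2/92 ≈ -4.9936e+6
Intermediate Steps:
b(H, C) = (C + H)/(-2 + C) (b(H, C) = (H + C)/(C - 2) = (C + H)/(-2 + C))
n = -36623/184 (n = -((475 - 1*(-323)) - (48 + 37)/(-2 + 48))/4 = -((475 + 323) - 85/46)/4 = -(798 - 85/46)/4 = -¼*36623/46 = -36623/184 ≈ -199.04)
(n - 3400)*(B(1, 71) + 1379) = (-36623/184 - 3400)*(√(71 + 1) + 1379) = -662223*(√72 + 1379)/184 = -662223*(6*√2 + 1379)/184 = -662223*(1379 + 6*√2)/184 = -913205517/184 - 1986669*√2/92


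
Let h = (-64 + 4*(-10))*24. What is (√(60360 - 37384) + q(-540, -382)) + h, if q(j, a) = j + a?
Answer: -3418 + 8*√359 ≈ -3266.4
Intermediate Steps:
h = -2496 (h = (-64 - 40)*24 = -104*24 = -2496)
q(j, a) = a + j
(√(60360 - 37384) + q(-540, -382)) + h = (√(60360 - 37384) + (-382 - 540)) - 2496 = (√22976 - 922) - 2496 = (8*√359 - 922) - 2496 = (-922 + 8*√359) - 2496 = -3418 + 8*√359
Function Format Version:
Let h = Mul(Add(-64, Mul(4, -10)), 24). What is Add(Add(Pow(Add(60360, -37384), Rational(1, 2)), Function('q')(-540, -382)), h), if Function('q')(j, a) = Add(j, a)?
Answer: Add(-3418, Mul(8, Pow(359, Rational(1, 2)))) ≈ -3266.4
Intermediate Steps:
h = -2496 (h = Mul(Add(-64, -40), 24) = Mul(-104, 24) = -2496)
Function('q')(j, a) = Add(a, j)
Add(Add(Pow(Add(60360, -37384), Rational(1, 2)), Function('q')(-540, -382)), h) = Add(Add(Pow(Add(60360, -37384), Rational(1, 2)), Add(-382, -540)), -2496) = Add(Add(Pow(22976, Rational(1, 2)), -922), -2496) = Add(Add(Mul(8, Pow(359, Rational(1, 2))), -922), -2496) = Add(Add(-922, Mul(8, Pow(359, Rational(1, 2)))), -2496) = Add(-3418, Mul(8, Pow(359, Rational(1, 2))))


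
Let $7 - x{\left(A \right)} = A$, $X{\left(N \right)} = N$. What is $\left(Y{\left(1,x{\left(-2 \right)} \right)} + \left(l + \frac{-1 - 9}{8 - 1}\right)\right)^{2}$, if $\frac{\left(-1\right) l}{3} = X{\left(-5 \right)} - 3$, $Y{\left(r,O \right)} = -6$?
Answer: $\frac{13456}{49} \approx 274.61$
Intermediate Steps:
$x{\left(A \right)} = 7 - A$
$l = 24$ ($l = - 3 \left(-5 - 3\right) = \left(-3\right) \left(-8\right) = 24$)
$\left(Y{\left(1,x{\left(-2 \right)} \right)} + \left(l + \frac{-1 - 9}{8 - 1}\right)\right)^{2} = \left(-6 + \left(24 + \frac{-1 - 9}{8 - 1}\right)\right)^{2} = \left(-6 + \left(24 - \frac{10}{7}\right)\right)^{2} = \left(-6 + \frac{158}{7}\right)^{2} = \left(\frac{116}{7}\right)^{2} = \frac{13456}{49}$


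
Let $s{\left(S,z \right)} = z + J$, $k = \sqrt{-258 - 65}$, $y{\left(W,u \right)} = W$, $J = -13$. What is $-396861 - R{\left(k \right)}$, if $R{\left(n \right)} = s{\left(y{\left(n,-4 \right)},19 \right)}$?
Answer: $-396867$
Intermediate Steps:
$k = i \sqrt{323}$ ($k = \sqrt{-323} = i \sqrt{323} \approx 17.972 i$)
$s{\left(S,z \right)} = -13 + z$ ($s{\left(S,z \right)} = z - 13 = -13 + z$)
$R{\left(n \right)} = 6$ ($R{\left(n \right)} = -13 + 19 = 6$)
$-396861 - R{\left(k \right)} = -396861 - 6 = -396867$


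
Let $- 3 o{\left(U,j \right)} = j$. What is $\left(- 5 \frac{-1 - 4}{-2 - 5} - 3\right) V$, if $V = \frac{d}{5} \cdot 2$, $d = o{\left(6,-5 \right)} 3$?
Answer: $- \frac{92}{7} \approx -13.143$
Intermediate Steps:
$o{\left(U,j \right)} = - \frac{j}{3}$
$d = 5$ ($d = \left(- \frac{1}{3}\right) \left(-5\right) 3 = \frac{5}{3} \cdot 3 = 5$)
$V = 2$ ($V = \frac{1}{5} \cdot 5 \cdot 2 = 1 \cdot 2 = 2$)
$\left(- 5 \frac{-1 - 4}{-2 - 5} - 3\right) V = \left(- 5 \frac{-1 - 4}{-2 - 5} - 3\right) 2 = \left(- 5 \left(- \frac{5}{-7}\right) - 3\right) 2 = \left(- 5 \left(\left(-5\right) \left(- \frac{1}{7}\right)\right) - 3\right) 2 = \left(\left(-5\right) \frac{5}{7} - 3\right) 2 = \left(- \frac{25}{7} - 3\right) 2 = \left(- \frac{46}{7}\right) 2 = - \frac{92}{7}$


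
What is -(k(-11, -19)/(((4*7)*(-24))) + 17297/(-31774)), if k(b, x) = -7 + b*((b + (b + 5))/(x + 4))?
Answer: 20634469/40035240 ≈ 0.51541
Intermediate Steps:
k(b, x) = -7 + b*(5 + 2*b)/(4 + x) (k(b, x) = -7 + b*((b + (5 + b))/(4 + x)) = -7 + b*((5 + 2*b)/(4 + x)) = -7 + b*(5 + 2*b)/(4 + x))
-(k(-11, -19)/(((4*7)*(-24))) + 17297/(-31774)) = -(((-28 - 7*(-19) + 2*(-11)² + 5*(-11))/(4 - 19))/(((4*7)*(-24))) + 17297/(-31774)) = -(((-28 + 133 + 2*121 - 55)/(-15))/((28*(-24))) + 17297*(-1/31774)) = -(-(-28 + 133 + 242 - 55)/15/(-672) - 17297/31774) = -(-1/15*292*(-1/672) - 17297/31774) = -(-292/15*(-1/672) - 17297/31774) = -(73/2520 - 17297/31774) = -1*(-20634469/40035240) = 20634469/40035240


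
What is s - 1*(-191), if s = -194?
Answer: -3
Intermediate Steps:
s - 1*(-191) = -194 - 1*(-191) = -194 + 191 = -3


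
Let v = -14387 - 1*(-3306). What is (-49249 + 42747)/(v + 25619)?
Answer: -3251/7269 ≈ -0.44724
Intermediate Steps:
v = -11081 (v = -14387 + 3306 = -11081)
(-49249 + 42747)/(v + 25619) = (-49249 + 42747)/(-11081 + 25619) = -6502/14538 = -6502*1/14538 = -3251/7269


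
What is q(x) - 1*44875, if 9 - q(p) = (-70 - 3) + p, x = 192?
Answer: -44985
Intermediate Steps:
q(p) = 82 - p (q(p) = 9 - ((-70 - 3) + p) = 9 - (-73 + p) = 9 + (73 - p) = 82 - p)
q(x) - 1*44875 = (82 - 1*192) - 1*44875 = (82 - 192) - 44875 = -110 - 44875 = -44985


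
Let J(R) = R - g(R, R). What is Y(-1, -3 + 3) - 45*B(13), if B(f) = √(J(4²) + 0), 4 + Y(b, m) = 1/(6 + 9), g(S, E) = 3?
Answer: -59/15 - 45*√13 ≈ -166.18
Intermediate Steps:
Y(b, m) = -59/15 (Y(b, m) = -4 + 1/(6 + 9) = -4 + 1/15 = -59/15)
J(R) = -3 + R (J(R) = R - 1*3 = R - 3 = -3 + R)
B(f) = √13 (B(f) = √((-3 + 4²) + 0) = √((-3 + 16) + 0) = √(13 + 0) = √13)
Y(-1, -3 + 3) - 45*B(13) = -59/15 - 45*√13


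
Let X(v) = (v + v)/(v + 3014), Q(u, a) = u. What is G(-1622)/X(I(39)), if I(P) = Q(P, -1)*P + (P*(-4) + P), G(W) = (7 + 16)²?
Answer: 1168561/1404 ≈ 832.31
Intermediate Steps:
G(W) = 529 (G(W) = 23² = 529)
I(P) = P² - 3*P (I(P) = P*P + (P*(-4) + P) = P² + (-4*P + P) = P² - 3*P)
X(v) = 2*v/(3014 + v) (X(v) = (2*v)/(3014 + v) = 2*v/(3014 + v))
G(-1622)/X(I(39)) = 529/((2*(39*(-3 + 39))/(3014 + 39*(-3 + 39)))) = 529/((2*(39*36)/(3014 + 39*36))) = 529/((2*1404/(3014 + 1404))) = 529/((2*1404/4418)) = 529/((2*1404*(1/4418))) = 529/(1404/2209) = 529*(2209/1404) = 1168561/1404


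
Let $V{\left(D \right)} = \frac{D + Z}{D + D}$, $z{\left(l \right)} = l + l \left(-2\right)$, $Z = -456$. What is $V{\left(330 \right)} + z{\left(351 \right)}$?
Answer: $- \frac{38631}{110} \approx -351.19$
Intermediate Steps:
$z{\left(l \right)} = - l$ ($z{\left(l \right)} = l - 2 l = - l$)
$V{\left(D \right)} = \frac{-456 + D}{2 D}$ ($V{\left(D \right)} = \frac{D - 456}{D + D} = \frac{-456 + D}{2 D}$)
$V{\left(330 \right)} + z{\left(351 \right)} = \frac{-456 + 330}{2 \cdot 330} - 351 = \frac{1}{2} \cdot \frac{1}{330} \left(-126\right) - 351 = - \frac{21}{110} - 351 = - \frac{38631}{110}$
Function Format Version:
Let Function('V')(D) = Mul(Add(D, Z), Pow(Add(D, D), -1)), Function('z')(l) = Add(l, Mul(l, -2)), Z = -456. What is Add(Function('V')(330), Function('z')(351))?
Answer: Rational(-38631, 110) ≈ -351.19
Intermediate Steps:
Function('z')(l) = Mul(-1, l) (Function('z')(l) = Add(l, Mul(-2, l)) = Mul(-1, l))
Function('V')(D) = Mul(Rational(1, 2), Pow(D, -1), Add(-456, D)) (Function('V')(D) = Mul(Add(D, -456), Pow(Add(D, D), -1)) = Mul(Add(-456, D), Pow(Mul(2, D), -1)) = Mul(Add(-456, D), Mul(Rational(1, 2), Pow(D, -1))) = Mul(Rational(1, 2), Pow(D, -1), Add(-456, D)))
Add(Function('V')(330), Function('z')(351)) = Add(Mul(Rational(1, 2), Pow(330, -1), Add(-456, 330)), Mul(-1, 351)) = Add(Mul(Rational(1, 2), Rational(1, 330), -126), -351) = Add(Rational(-21, 110), -351) = Rational(-38631, 110)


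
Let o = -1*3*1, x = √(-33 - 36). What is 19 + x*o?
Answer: 19 - 3*I*√69 ≈ 19.0 - 24.92*I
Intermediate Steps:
x = I*√69 (x = √(-69) = I*√69 ≈ 8.3066*I)
o = -3 (o = -3*1 = -3)
19 + x*o = 19 + (I*√69)*(-3) = 19 - 3*I*√69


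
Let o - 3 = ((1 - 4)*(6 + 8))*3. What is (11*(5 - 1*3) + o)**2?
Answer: 10201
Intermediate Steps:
o = -123 (o = 3 + ((1 - 4)*(6 + 8))*3 = 3 - 3*14*3 = 3 - 42*3 = 3 - 126 = -123)
(11*(5 - 1*3) + o)**2 = (11*(5 - 1*3) - 123)**2 = (11*(5 - 3) - 123)**2 = (11*2 - 123)**2 = (22 - 123)**2 = (-101)**2 = 10201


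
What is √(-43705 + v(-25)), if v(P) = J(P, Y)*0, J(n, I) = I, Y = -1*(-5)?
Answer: I*√43705 ≈ 209.06*I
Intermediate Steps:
Y = 5
v(P) = 0 (v(P) = 5*0 = 0)
√(-43705 + v(-25)) = √(-43705 + 0) = √(-43705) = I*√43705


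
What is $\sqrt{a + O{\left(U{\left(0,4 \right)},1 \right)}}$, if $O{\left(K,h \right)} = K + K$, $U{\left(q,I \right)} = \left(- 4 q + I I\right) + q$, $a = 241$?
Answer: $\sqrt{273} \approx 16.523$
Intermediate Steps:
$U{\left(q,I \right)} = I^{2} - 3 q$ ($U{\left(q,I \right)} = \left(- 4 q + I^{2}\right) + q = \left(I^{2} - 4 q\right) + q = I^{2} - 3 q$)
$O{\left(K,h \right)} = 2 K$
$\sqrt{a + O{\left(U{\left(0,4 \right)},1 \right)}} = \sqrt{241 + 2 \left(4^{2} - 0\right)} = \sqrt{241 + 2 \left(16 + 0\right)} = \sqrt{241 + 2 \cdot 16} = \sqrt{241 + 32} = \sqrt{273}$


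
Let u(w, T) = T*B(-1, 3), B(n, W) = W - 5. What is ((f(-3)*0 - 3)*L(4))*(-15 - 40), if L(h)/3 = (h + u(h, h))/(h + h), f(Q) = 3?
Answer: -495/2 ≈ -247.50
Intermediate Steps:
B(n, W) = -5 + W
u(w, T) = -2*T (u(w, T) = T*(-5 + 3) = T*(-2) = -2*T)
L(h) = -3/2 (L(h) = 3*((h - 2*h)/(h + h)) = 3*((-h)/((2*h))) = 3*((-h)*(1/(2*h))) = 3*(-½) = -3/2)
((f(-3)*0 - 3)*L(4))*(-15 - 40) = ((3*0 - 3)*(-3/2))*(-15 - 40) = ((0 - 3)*(-3/2))*(-55) = -3*(-3/2)*(-55) = (9/2)*(-55) = -495/2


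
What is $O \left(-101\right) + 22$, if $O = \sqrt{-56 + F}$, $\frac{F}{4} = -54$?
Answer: $22 - 404 i \sqrt{17} \approx 22.0 - 1665.7 i$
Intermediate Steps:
$F = -216$ ($F = 4 \left(-54\right) = -216$)
$O = 4 i \sqrt{17}$ ($O = \sqrt{-56 - 216} = \sqrt{-272} = 4 i \sqrt{17} \approx 16.492 i$)
$O \left(-101\right) + 22 = 4 i \sqrt{17} \left(-101\right) + 22 = - 404 i \sqrt{17} + 22 = 22 - 404 i \sqrt{17}$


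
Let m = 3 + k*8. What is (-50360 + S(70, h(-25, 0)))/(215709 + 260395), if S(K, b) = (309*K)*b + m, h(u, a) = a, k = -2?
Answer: -50373/476104 ≈ -0.10580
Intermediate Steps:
m = -13 (m = 3 - 2*8 = 3 - 16 = -13)
S(K, b) = -13 + 309*K*b (S(K, b) = (309*K)*b - 13 = 309*K*b - 13 = -13 + 309*K*b)
(-50360 + S(70, h(-25, 0)))/(215709 + 260395) = (-50360 + (-13 + 309*70*0))/(215709 + 260395) = (-50360 + (-13 + 0))/476104 = (-50360 - 13)*(1/476104) = -50373*1/476104 = -50373/476104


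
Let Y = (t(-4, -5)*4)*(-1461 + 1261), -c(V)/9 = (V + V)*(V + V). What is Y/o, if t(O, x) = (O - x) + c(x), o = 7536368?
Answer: 44950/471023 ≈ 0.095431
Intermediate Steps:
c(V) = -36*V**2 (c(V) = -9*(V + V)*(V + V) = -9*2*V*2*V = -36*V**2)
t(O, x) = O - x - 36*x**2 (t(O, x) = (O - x) - 36*x**2 = O - x - 36*x**2)
Y = 719200 (Y = ((-4 - 1*(-5) - 36*(-5)**2)*4)*(-1461 + 1261) = ((-4 + 5 - 36*25)*4)*(-200) = ((-4 + 5 - 900)*4)*(-200) = -899*4*(-200) = -3596*(-200) = 719200)
Y/o = 719200/7536368 = 719200*(1/7536368) = 44950/471023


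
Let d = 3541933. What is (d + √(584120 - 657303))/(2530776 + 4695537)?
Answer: 3541933/7226313 + I*√73183/7226313 ≈ 0.49014 + 3.7436e-5*I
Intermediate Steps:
(d + √(584120 - 657303))/(2530776 + 4695537) = (3541933 + √(584120 - 657303))/(2530776 + 4695537) = (3541933 + √(-73183))/7226313 = (3541933 + I*√73183)*(1/7226313) = 3541933/7226313 + I*√73183/7226313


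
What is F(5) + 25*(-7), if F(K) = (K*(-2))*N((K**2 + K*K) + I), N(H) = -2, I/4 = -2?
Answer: -155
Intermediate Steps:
I = -8 (I = 4*(-2) = -8)
F(K) = 4*K (F(K) = (K*(-2))*(-2) = -2*K*(-2) = 4*K)
F(5) + 25*(-7) = 4*5 + 25*(-7) = 20 - 175 = -155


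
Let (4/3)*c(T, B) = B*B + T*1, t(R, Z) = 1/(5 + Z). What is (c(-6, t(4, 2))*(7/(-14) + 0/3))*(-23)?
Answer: -20217/392 ≈ -51.574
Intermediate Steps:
c(T, B) = 3*T/4 + 3*B**2/4 (c(T, B) = 3*(B*B + T*1)/4 = 3*(B**2 + T)/4 = 3*(T + B**2)/4 = 3*T/4 + 3*B**2/4)
(c(-6, t(4, 2))*(7/(-14) + 0/3))*(-23) = (((3/4)*(-6) + 3*(1/(5 + 2))**2/4)*(7/(-14) + 0/3))*(-23) = ((-9/2 + 3*(1/7)**2/4)*(7*(-1/14) + 0*(1/3)))*(-23) = ((-9/2 + 3*(1/7)**2/4)*(-1/2 + 0))*(-23) = ((-9/2 + (3/4)*(1/49))*(-1/2))*(-23) = ((-9/2 + 3/196)*(-1/2))*(-23) = -879/196*(-1/2)*(-23) = (879/392)*(-23) = -20217/392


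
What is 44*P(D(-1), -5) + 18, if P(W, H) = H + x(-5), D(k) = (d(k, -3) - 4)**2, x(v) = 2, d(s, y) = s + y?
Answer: -114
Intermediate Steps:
D(k) = (-7 + k)**2 (D(k) = ((k - 3) - 4)**2 = ((-3 + k) - 4)**2 = (-7 + k)**2)
P(W, H) = 2 + H (P(W, H) = H + 2 = 2 + H)
44*P(D(-1), -5) + 18 = 44*(2 - 5) + 18 = 44*(-3) + 18 = -132 + 18 = -114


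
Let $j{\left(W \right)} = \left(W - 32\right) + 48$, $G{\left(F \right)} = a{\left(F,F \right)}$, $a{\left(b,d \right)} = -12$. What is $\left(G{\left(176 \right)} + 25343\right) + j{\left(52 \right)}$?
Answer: $25399$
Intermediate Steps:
$G{\left(F \right)} = -12$
$j{\left(W \right)} = 16 + W$ ($j{\left(W \right)} = \left(-32 + W\right) + 48 = 16 + W$)
$\left(G{\left(176 \right)} + 25343\right) + j{\left(52 \right)} = \left(-12 + 25343\right) + \left(16 + 52\right) = 25331 + 68 = 25399$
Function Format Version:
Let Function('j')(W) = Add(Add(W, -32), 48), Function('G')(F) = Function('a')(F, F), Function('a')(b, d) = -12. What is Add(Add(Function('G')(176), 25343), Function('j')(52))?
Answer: 25399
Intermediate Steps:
Function('G')(F) = -12
Function('j')(W) = Add(16, W) (Function('j')(W) = Add(Add(-32, W), 48) = Add(16, W))
Add(Add(Function('G')(176), 25343), Function('j')(52)) = Add(Add(-12, 25343), Add(16, 52)) = Add(25331, 68) = 25399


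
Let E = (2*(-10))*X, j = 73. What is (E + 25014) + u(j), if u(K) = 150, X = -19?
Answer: 25544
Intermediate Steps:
E = 380 (E = (2*(-10))*(-19) = -20*(-19) = 380)
(E + 25014) + u(j) = (380 + 25014) + 150 = 25394 + 150 = 25544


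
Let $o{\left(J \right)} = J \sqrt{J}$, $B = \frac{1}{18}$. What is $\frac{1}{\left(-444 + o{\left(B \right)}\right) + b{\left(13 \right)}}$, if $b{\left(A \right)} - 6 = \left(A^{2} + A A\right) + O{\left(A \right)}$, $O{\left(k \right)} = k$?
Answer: $- \frac{507384}{44142407} - \frac{54 \sqrt{2}}{44142407} \approx -0.011496$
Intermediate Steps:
$B = \frac{1}{18} \approx 0.055556$
$o{\left(J \right)} = J^{\frac{3}{2}}$
$b{\left(A \right)} = 6 + A + 2 A^{2}$ ($b{\left(A \right)} = 6 + \left(\left(A^{2} + A A\right) + A\right) = 6 + \left(\left(A^{2} + A^{2}\right) + A\right) = 6 + \left(2 A^{2} + A\right) = 6 + \left(A + 2 A^{2}\right) = 6 + A + 2 A^{2}$)
$\frac{1}{\left(-444 + o{\left(B \right)}\right) + b{\left(13 \right)}} = \frac{1}{\left(-444 + \left(\frac{1}{18}\right)^{\frac{3}{2}}\right) + \left(6 + 13 + 2 \cdot 13^{2}\right)} = \frac{1}{\left(-444 + \frac{\sqrt{2}}{108}\right) + \left(6 + 13 + 2 \cdot 169\right)} = \frac{1}{\left(-444 + \frac{\sqrt{2}}{108}\right) + \left(6 + 13 + 338\right)} = \frac{1}{\left(-444 + \frac{\sqrt{2}}{108}\right) + 357} = \frac{1}{-87 + \frac{\sqrt{2}}{108}}$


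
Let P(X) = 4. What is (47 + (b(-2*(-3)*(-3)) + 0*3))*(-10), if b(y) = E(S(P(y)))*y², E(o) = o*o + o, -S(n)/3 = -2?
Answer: -136550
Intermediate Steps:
S(n) = 6 (S(n) = -3*(-2) = 6)
E(o) = o + o² (E(o) = o² + o = o + o²)
b(y) = 42*y² (b(y) = (6*(1 + 6))*y² = (6*7)*y² = 42*y²)
(47 + (b(-2*(-3)*(-3)) + 0*3))*(-10) = (47 + (42*(-2*(-3)*(-3))² + 0*3))*(-10) = (47 + (42*(6*(-3))² + 0))*(-10) = (47 + (42*(-18)² + 0))*(-10) = (47 + (42*324 + 0))*(-10) = (47 + (13608 + 0))*(-10) = (47 + 13608)*(-10) = 13655*(-10) = -136550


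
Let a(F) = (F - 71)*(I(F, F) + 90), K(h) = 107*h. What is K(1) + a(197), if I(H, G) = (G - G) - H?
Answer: -13375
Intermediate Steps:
I(H, G) = -H (I(H, G) = 0 - H = -H)
a(F) = (-71 + F)*(90 - F) (a(F) = (F - 71)*(-F + 90) = (-71 + F)*(90 - F))
K(1) + a(197) = 107*1 + (-6390 - 1*197² + 161*197) = 107 + (-6390 - 1*38809 + 31717) = 107 + (-6390 - 38809 + 31717) = 107 - 13482 = -13375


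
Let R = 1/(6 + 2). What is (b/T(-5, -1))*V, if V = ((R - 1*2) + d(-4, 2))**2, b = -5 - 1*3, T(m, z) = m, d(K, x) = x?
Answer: 1/40 ≈ 0.025000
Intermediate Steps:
R = 1/8 ≈ 0.12500
b = -8 (b = -5 - 3 = -8)
V = 1/64 (V = ((1/8 - 1*2) + 2)**2 = ((1/8 - 2) + 2)**2 = (-15/8 + 2)**2 = (1/8)**2 = 1/64 ≈ 0.015625)
(b/T(-5, -1))*V = -8/(-5)*(1/64) = -8*(-1/5)*(1/64) = (8/5)*(1/64) = 1/40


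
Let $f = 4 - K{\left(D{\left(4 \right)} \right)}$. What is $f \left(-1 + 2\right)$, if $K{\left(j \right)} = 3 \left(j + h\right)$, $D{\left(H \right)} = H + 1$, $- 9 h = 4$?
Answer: $- \frac{29}{3} \approx -9.6667$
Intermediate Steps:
$h = - \frac{4}{9}$ ($h = \left(- \frac{1}{9}\right) 4 = - \frac{4}{9} \approx -0.44444$)
$D{\left(H \right)} = 1 + H$
$K{\left(j \right)} = - \frac{4}{3} + 3 j$ ($K{\left(j \right)} = 3 \left(j - \frac{4}{9}\right) = 3 \left(- \frac{4}{9} + j\right) = - \frac{4}{3} + 3 j$)
$f = - \frac{29}{3}$ ($f = 4 - \left(- \frac{4}{3} + 3 \left(1 + 4\right)\right) = 4 - \left(- \frac{4}{3} + 3 \cdot 5\right) = 4 - \left(- \frac{4}{3} + 15\right) = 4 - \frac{41}{3} = - \frac{29}{3} \approx -9.6667$)
$f \left(-1 + 2\right) = - \frac{29 \left(-1 + 2\right)}{3} = \left(- \frac{29}{3}\right) 1 = - \frac{29}{3}$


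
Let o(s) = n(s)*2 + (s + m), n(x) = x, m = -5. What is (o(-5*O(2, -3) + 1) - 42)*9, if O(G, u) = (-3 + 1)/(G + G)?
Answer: -657/2 ≈ -328.50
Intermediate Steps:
O(G, u) = -1/G (O(G, u) = -2*1/(2*G) = -1/G)
o(s) = -5 + 3*s (o(s) = s*2 + (s - 5) = 2*s + (-5 + s) = -5 + 3*s)
(o(-5*O(2, -3) + 1) - 42)*9 = ((-5 + 3*(-(-5)/2 + 1)) - 42)*9 = ((-5 + 3*(-5*(-½) + 1)) - 42)*9 = ((-5 + 3*(5/2 + 1)) - 42)*9 = ((-5 + 3*(7/2)) - 42)*9 = ((-5 + 21/2) - 42)*9 = (11/2 - 42)*9 = -73/2*9 = -657/2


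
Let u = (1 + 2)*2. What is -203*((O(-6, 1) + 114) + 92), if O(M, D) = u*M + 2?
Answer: -34916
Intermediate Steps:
u = 6 (u = 3*2 = 6)
O(M, D) = 2 + 6*M (O(M, D) = 6*M + 2 = 2 + 6*M)
-203*((O(-6, 1) + 114) + 92) = -203*(((2 + 6*(-6)) + 114) + 92) = -203*(((2 - 36) + 114) + 92) = -203*((-34 + 114) + 92) = -203*(80 + 92) = -203*172 = -34916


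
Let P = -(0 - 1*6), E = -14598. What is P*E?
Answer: -87588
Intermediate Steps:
P = 6 (P = -(0 - 6) = -1*(-6) = 6)
P*E = 6*(-14598) = -87588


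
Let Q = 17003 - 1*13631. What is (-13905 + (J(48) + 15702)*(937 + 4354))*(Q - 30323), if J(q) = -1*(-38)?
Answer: -2244113689685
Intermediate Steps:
J(q) = 38
Q = 3372 (Q = 17003 - 13631 = 3372)
(-13905 + (J(48) + 15702)*(937 + 4354))*(Q - 30323) = (-13905 + (38 + 15702)*(937 + 4354))*(3372 - 30323) = (-13905 + 15740*5291)*(-26951) = (-13905 + 83280340)*(-26951) = 83266435*(-26951) = -2244113689685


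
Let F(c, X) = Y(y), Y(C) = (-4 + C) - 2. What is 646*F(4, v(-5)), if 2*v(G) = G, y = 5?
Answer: -646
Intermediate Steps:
v(G) = G/2
Y(C) = -6 + C
F(c, X) = -1 (F(c, X) = -6 + 5 = -1)
646*F(4, v(-5)) = 646*(-1) = -646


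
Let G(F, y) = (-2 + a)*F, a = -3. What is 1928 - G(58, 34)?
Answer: 2218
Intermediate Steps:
G(F, y) = -5*F (G(F, y) = (-2 - 3)*F = -5*F)
1928 - G(58, 34) = 1928 - (-5)*58 = 1928 - 1*(-290) = 1928 + 290 = 2218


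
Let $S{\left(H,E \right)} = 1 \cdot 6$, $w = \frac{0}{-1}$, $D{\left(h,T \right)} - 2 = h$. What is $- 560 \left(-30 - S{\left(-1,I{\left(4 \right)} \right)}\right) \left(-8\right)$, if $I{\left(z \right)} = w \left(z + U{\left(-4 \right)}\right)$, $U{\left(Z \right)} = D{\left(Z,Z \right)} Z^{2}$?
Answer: $-161280$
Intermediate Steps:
$D{\left(h,T \right)} = 2 + h$
$w = 0$ ($w = 0 \left(-1\right) = 0$)
$U{\left(Z \right)} = Z^{2} \left(2 + Z\right)$ ($U{\left(Z \right)} = \left(2 + Z\right) Z^{2} = Z^{2} \left(2 + Z\right)$)
$I{\left(z \right)} = 0$ ($I{\left(z \right)} = 0 \left(z + \left(-4\right)^{2} \left(2 - 4\right)\right) = 0 \left(z + 16 \left(-2\right)\right) = 0 \left(z - 32\right) = 0 \left(-32 + z\right) = 0$)
$S{\left(H,E \right)} = 6$
$- 560 \left(-30 - S{\left(-1,I{\left(4 \right)} \right)}\right) \left(-8\right) = - 560 \left(-30 - 6\right) \left(-8\right) = - 560 \left(\left(-36\right) \left(-8\right)\right) = \left(-560\right) 288 = -161280$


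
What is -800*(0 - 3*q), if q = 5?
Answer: 12000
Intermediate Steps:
-800*(0 - 3*q) = -800*(0 - 3*5) = -800*(0 - 15) = -800*(-15) = 12000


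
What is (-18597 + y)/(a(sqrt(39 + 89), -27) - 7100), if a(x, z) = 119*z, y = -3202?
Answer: 21799/10313 ≈ 2.1137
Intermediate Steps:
(-18597 + y)/(a(sqrt(39 + 89), -27) - 7100) = (-18597 - 3202)/(119*(-27) - 7100) = -21799/(-3213 - 7100) = -21799/(-10313) = -21799*(-1/10313) = 21799/10313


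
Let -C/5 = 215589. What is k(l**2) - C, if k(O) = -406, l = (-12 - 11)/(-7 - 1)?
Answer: 1077539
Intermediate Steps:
l = 23/8 (l = -23/(-8) = -23*(-1/8) = 23/8 ≈ 2.8750)
C = -1077945 (C = -5*215589 = -1077945)
k(l**2) - C = -406 - 1*(-1077945) = -406 + 1077945 = 1077539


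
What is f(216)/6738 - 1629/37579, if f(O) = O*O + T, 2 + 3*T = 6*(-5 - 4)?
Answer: 2612412221/379810953 ≈ 6.8782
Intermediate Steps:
T = -56/3 (T = -⅔ + (6*(-5 - 4))/3 = -⅔ + (6*(-9))/3 = -⅔ + (⅓)*(-54) = -⅔ - 18 = -56/3 ≈ -18.667)
f(O) = -56/3 + O² (f(O) = O*O - 56/3 = O² - 56/3 = -56/3 + O²)
f(216)/6738 - 1629/37579 = (-56/3 + 216²)/6738 - 1629/37579 = (-56/3 + 46656)*(1/6738) - 1629*1/37579 = (139912/3)*(1/6738) - 1629/37579 = 69956/10107 - 1629/37579 = 2612412221/379810953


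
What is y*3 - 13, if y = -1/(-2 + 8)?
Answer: -27/2 ≈ -13.500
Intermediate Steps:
y = -⅙ (y = -1/6 = -1*⅙ = -⅙ ≈ -0.16667)
y*3 - 13 = -⅙*3 - 13 = -½ - 13 = -27/2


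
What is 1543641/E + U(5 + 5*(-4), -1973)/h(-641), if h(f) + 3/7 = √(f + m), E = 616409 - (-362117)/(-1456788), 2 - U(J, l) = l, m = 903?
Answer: 66092903115708657/11520145293133075 + 96775*√262/12829 ≈ 127.84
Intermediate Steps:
U(J, l) = 2 - l
E = 897976872175/1456788 (E = 616409 - (-362117)*(-1)/1456788 = 616409 - 1*362117/1456788 = 616409 - 362117/1456788 = 897976872175/1456788 ≈ 6.1641e+5)
h(f) = -3/7 + √(903 + f) (h(f) = -3/7 + √(f + 903) = -3/7 + √(903 + f))
1543641/E + U(5 + 5*(-4), -1973)/h(-641) = 1543641/(897976872175/1456788) + (2 - 1*(-1973))/(-3/7 + √(903 - 641)) = 1543641*(1456788/897976872175) + (2 + 1973)/(-3/7 + √262) = 2248757685108/897976872175 + 1975/(-3/7 + √262)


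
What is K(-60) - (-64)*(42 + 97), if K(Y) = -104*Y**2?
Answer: -365504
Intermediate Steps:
K(-60) - (-64)*(42 + 97) = -104*(-60)**2 - (-64)*(42 + 97) = -104*3600 - (-64)*139 = -374400 - 1*(-8896) = -374400 + 8896 = -365504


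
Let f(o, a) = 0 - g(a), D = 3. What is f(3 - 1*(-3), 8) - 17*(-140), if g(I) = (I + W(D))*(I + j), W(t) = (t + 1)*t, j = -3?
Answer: 2280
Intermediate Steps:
W(t) = t*(1 + t) (W(t) = (1 + t)*t = t*(1 + t))
g(I) = (-3 + I)*(12 + I) (g(I) = (I + 3*(1 + 3))*(I - 3) = (I + 3*4)*(-3 + I) = (I + 12)*(-3 + I) = (12 + I)*(-3 + I) = (-3 + I)*(12 + I))
f(o, a) = 36 - a² - 9*a (f(o, a) = 0 - (-36 + a² + 9*a) = 0 + (36 - a² - 9*a) = 36 - a² - 9*a)
f(3 - 1*(-3), 8) - 17*(-140) = (36 - 1*8² - 9*8) - 17*(-140) = (36 - 1*64 - 72) + 2380 = (36 - 64 - 72) + 2380 = -100 + 2380 = 2280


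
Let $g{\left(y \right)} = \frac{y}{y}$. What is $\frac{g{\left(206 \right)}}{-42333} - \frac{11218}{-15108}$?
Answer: $\frac{26382027}{35531498} \approx 0.7425$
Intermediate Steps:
$g{\left(y \right)} = 1$
$\frac{g{\left(206 \right)}}{-42333} - \frac{11218}{-15108} = 1 \frac{1}{-42333} - \frac{11218}{-15108} = 1 \left(- \frac{1}{42333}\right) - - \frac{5609}{7554} = - \frac{1}{42333} + \frac{5609}{7554} = \frac{26382027}{35531498}$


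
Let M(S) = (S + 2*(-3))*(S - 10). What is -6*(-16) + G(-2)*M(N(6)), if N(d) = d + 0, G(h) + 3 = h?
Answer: 96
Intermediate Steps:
G(h) = -3 + h
N(d) = d
M(S) = (-10 + S)*(-6 + S) (M(S) = (S - 6)*(-10 + S) = (-6 + S)*(-10 + S) = (-10 + S)*(-6 + S))
-6*(-16) + G(-2)*M(N(6)) = -6*(-16) + (-3 - 2)*(60 + 6² - 16*6) = 96 - 5*(60 + 36 - 96) = 96 - 5*0 = 96 + 0 = 96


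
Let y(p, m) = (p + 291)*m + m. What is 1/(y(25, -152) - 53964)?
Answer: -1/102148 ≈ -9.7897e-6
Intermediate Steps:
y(p, m) = m + m*(291 + p) (y(p, m) = (291 + p)*m + m = m*(291 + p) + m = m + m*(291 + p))
1/(y(25, -152) - 53964) = 1/(-152*(292 + 25) - 53964) = 1/(-152*317 - 53964) = 1/(-48184 - 53964) = 1/(-102148) = -1/102148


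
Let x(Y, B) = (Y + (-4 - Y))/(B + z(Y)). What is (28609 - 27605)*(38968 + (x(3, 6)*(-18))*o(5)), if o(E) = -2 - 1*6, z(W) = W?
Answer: 39059616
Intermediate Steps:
o(E) = -8 (o(E) = -2 - 6 = -8)
x(Y, B) = -4/(B + Y) (x(Y, B) = (Y + (-4 - Y))/(B + Y) = -4/(B + Y))
(28609 - 27605)*(38968 + (x(3, 6)*(-18))*o(5)) = (28609 - 27605)*(38968 + (-4/(6 + 3)*(-18))*(-8)) = 1004*(38968 + (-4/9*(-18))*(-8)) = 1004*(38968 + (-4*⅑*(-18))*(-8)) = 1004*(38968 - 4/9*(-18)*(-8)) = 1004*(38968 + 8*(-8)) = 1004*(38968 - 64) = 1004*38904 = 39059616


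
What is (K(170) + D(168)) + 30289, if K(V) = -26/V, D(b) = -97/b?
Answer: 432516491/14280 ≈ 30288.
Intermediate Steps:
(K(170) + D(168)) + 30289 = (-26/170 - 97/168) + 30289 = (-26*1/170 - 97*1/168) + 30289 = (-13/85 - 97/168) + 30289 = -10429/14280 + 30289 = 432516491/14280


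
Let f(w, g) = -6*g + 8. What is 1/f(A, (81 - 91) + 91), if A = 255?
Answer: -1/478 ≈ -0.0020920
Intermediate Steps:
f(w, g) = 8 - 6*g
1/f(A, (81 - 91) + 91) = 1/(8 - 6*((81 - 91) + 91)) = 1/(8 - 6*(-10 + 91)) = 1/(8 - 6*81) = 1/(8 - 486) = 1/(-478) = -1/478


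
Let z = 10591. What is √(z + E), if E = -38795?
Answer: 2*I*√7051 ≈ 167.94*I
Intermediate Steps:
√(z + E) = √(10591 - 38795) = √(-28204) = 2*I*√7051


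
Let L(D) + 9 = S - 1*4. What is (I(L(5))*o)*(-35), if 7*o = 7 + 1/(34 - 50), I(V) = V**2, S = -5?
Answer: -44955/4 ≈ -11239.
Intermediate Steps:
L(D) = -18 (L(D) = -9 + (-5 - 1*4) = -9 + (-5 - 4) = -9 - 9 = -18)
o = 111/112 (o = (7 + 1/(34 - 50))/7 = (7 + 1/(-16))/7 = (7 - 1/16)/7 = (1/7)*(111/16) = 111/112 ≈ 0.99107)
(I(L(5))*o)*(-35) = ((-18)**2*(111/112))*(-35) = (324*(111/112))*(-35) = (8991/28)*(-35) = -44955/4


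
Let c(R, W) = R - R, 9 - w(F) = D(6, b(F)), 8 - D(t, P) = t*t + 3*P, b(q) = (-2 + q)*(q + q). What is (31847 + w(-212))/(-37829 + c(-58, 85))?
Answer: -304092/37829 ≈ -8.0386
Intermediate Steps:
b(q) = 2*q*(-2 + q) (b(q) = (-2 + q)*(2*q) = 2*q*(-2 + q))
D(t, P) = 8 - t² - 3*P (D(t, P) = 8 - (t*t + 3*P) = 8 - (t² + 3*P) = 8 + (-t² - 3*P) = 8 - t² - 3*P)
w(F) = 37 + 6*F*(-2 + F) (w(F) = 9 - (8 - 1*6² - 6*F*(-2 + F)) = 9 - (8 - 1*36 - 6*F*(-2 + F)) = 9 - (8 - 36 - 6*F*(-2 + F)) = 9 - (-28 - 6*F*(-2 + F)) = 9 + (28 + 6*F*(-2 + F)) = 37 + 6*F*(-2 + F))
c(R, W) = 0
(31847 + w(-212))/(-37829 + c(-58, 85)) = (31847 + (37 + 6*(-212)*(-2 - 212)))/(-37829 + 0) = (31847 + (37 + 6*(-212)*(-214)))/(-37829) = (31847 + (37 + 272208))*(-1/37829) = (31847 + 272245)*(-1/37829) = 304092*(-1/37829) = -304092/37829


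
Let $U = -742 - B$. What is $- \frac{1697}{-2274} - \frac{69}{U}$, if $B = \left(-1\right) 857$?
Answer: $\frac{1663}{11370} \approx 0.14626$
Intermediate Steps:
$B = -857$
$U = 115$ ($U = -742 - -857 = -742 + 857 = 115$)
$- \frac{1697}{-2274} - \frac{69}{U} = - \frac{1697}{-2274} - \frac{69}{115} = \left(-1697\right) \left(- \frac{1}{2274}\right) - \frac{3}{5} = \frac{1697}{2274} - \frac{3}{5} = \frac{1663}{11370}$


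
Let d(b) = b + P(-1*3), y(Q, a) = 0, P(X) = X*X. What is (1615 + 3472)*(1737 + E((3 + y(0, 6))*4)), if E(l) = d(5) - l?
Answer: 8846293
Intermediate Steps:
P(X) = X²
d(b) = 9 + b (d(b) = b + (-1*3)² = b + (-3)² = b + 9 = 9 + b)
E(l) = 14 - l (E(l) = (9 + 5) - l = 14 - l)
(1615 + 3472)*(1737 + E((3 + y(0, 6))*4)) = (1615 + 3472)*(1737 + (14 - (3 + 0)*4)) = 5087*(1737 + (14 - 3*4)) = 5087*(1737 + (14 - 1*12)) = 5087*(1737 + (14 - 12)) = 5087*(1737 + 2) = 5087*1739 = 8846293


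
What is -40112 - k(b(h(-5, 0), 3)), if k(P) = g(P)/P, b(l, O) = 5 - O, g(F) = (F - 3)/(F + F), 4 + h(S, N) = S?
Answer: -320895/8 ≈ -40112.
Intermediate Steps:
h(S, N) = -4 + S
g(F) = (-3 + F)/(2*F) (g(F) = (-3 + F)/((2*F)) = (-3 + F)*(1/(2*F)) = (-3 + F)/(2*F))
k(P) = (-3 + P)/(2*P²) (k(P) = ((-3 + P)/(2*P))/P = (-3 + P)/(2*P²))
-40112 - k(b(h(-5, 0), 3)) = -40112 - (-3 + (5 - 1*3))/(2*(5 - 1*3)²) = -40112 - (-3 + (5 - 3))/(2*(5 - 3)²) = -40112 - (-3 + 2)/(2*2²) = -40112 - (-1)/(2*4) = -40112 - 1*(-⅛) = -40112 + ⅛ = -320895/8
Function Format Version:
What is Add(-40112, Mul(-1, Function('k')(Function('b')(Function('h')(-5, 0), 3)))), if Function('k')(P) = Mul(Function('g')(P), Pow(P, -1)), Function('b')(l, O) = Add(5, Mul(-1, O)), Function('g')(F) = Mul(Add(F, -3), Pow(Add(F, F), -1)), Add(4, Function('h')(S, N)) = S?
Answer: Rational(-320895, 8) ≈ -40112.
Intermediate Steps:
Function('h')(S, N) = Add(-4, S)
Function('g')(F) = Mul(Rational(1, 2), Pow(F, -1), Add(-3, F)) (Function('g')(F) = Mul(Add(-3, F), Pow(Mul(2, F), -1)) = Mul(Add(-3, F), Mul(Rational(1, 2), Pow(F, -1))) = Mul(Rational(1, 2), Pow(F, -1), Add(-3, F)))
Function('k')(P) = Mul(Rational(1, 2), Pow(P, -2), Add(-3, P)) (Function('k')(P) = Mul(Mul(Rational(1, 2), Pow(P, -1), Add(-3, P)), Pow(P, -1)) = Mul(Rational(1, 2), Pow(P, -2), Add(-3, P)))
Add(-40112, Mul(-1, Function('k')(Function('b')(Function('h')(-5, 0), 3)))) = Add(-40112, Mul(-1, Mul(Rational(1, 2), Pow(Add(5, Mul(-1, 3)), -2), Add(-3, Add(5, Mul(-1, 3)))))) = Add(-40112, Mul(-1, Mul(Rational(1, 2), Pow(Add(5, -3), -2), Add(-3, Add(5, -3))))) = Add(-40112, Mul(-1, Mul(Rational(1, 2), Pow(2, -2), Add(-3, 2)))) = Add(-40112, Mul(-1, Mul(Rational(1, 2), Rational(1, 4), -1))) = Add(-40112, Mul(-1, Rational(-1, 8))) = Add(-40112, Rational(1, 8)) = Rational(-320895, 8)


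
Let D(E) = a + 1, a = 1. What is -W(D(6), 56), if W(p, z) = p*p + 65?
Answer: -69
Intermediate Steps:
D(E) = 2 (D(E) = 1 + 1 = 2)
W(p, z) = 65 + p**2 (W(p, z) = p**2 + 65 = 65 + p**2)
-W(D(6), 56) = -(65 + 2**2) = -(65 + 4) = -1*69 = -69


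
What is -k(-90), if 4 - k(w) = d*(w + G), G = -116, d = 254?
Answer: -52328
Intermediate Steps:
k(w) = 29468 - 254*w (k(w) = 4 - 254*(w - 116) = 4 - 254*(-116 + w) = 4 - (-29464 + 254*w) = 4 + (29464 - 254*w) = 29468 - 254*w)
-k(-90) = -(29468 - 254*(-90)) = -(29468 + 22860) = -1*52328 = -52328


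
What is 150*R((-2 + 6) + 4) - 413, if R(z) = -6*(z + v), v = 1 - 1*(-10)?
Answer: -17513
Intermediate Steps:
v = 11 (v = 1 + 10 = 11)
R(z) = -66 - 6*z (R(z) = -6*(z + 11) = -6*(11 + z) = -66 - 6*z)
150*R((-2 + 6) + 4) - 413 = 150*(-66 - 6*((-2 + 6) + 4)) - 413 = 150*(-66 - 6*(4 + 4)) - 413 = 150*(-66 - 6*8) - 413 = 150*(-66 - 48) - 413 = 150*(-114) - 413 = -17100 - 413 = -17513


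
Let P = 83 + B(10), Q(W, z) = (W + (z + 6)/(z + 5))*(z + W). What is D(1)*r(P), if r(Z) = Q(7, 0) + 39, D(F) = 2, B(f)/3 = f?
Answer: 964/5 ≈ 192.80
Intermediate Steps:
B(f) = 3*f
Q(W, z) = (W + z)*(W + (6 + z)/(5 + z)) (Q(W, z) = (W + (6 + z)/(5 + z))*(W + z) = (W + z)*(W + (6 + z)/(5 + z)))
P = 113 (P = 83 + 3*10 = 83 + 30 = 113)
r(Z) = 482/5 (r(Z) = (0² + 5*7² + 6*7 + 6*0 + 7*0² + 0*7² + 6*7*0)/(5 + 0) + 39 = (0 + 5*49 + 42 + 0 + 7*0 + 0*49 + 0)/5 + 39 = (0 + 245 + 42 + 0 + 0 + 0 + 0)/5 + 39 = (⅕)*287 + 39 = 287/5 + 39 = 482/5)
D(1)*r(P) = 2*(482/5) = 964/5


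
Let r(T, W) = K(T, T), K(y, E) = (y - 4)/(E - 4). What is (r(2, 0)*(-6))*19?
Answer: -114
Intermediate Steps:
K(y, E) = (-4 + y)/(-4 + E)
r(T, W) = 1 (r(T, W) = (-4 + T)/(-4 + T) = 1)
(r(2, 0)*(-6))*19 = (1*(-6))*19 = -6*19 = -114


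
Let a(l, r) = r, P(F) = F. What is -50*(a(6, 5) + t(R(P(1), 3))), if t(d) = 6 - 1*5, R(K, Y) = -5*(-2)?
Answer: -300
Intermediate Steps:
R(K, Y) = 10
t(d) = 1 (t(d) = 6 - 5 = 1)
-50*(a(6, 5) + t(R(P(1), 3))) = -50*(5 + 1) = -50*6 = -300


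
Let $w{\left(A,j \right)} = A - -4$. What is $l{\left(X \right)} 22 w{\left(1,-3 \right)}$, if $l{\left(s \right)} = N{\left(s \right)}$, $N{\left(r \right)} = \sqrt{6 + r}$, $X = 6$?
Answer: $220 \sqrt{3} \approx 381.05$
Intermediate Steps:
$w{\left(A,j \right)} = 4 + A$ ($w{\left(A,j \right)} = A + 4 = 4 + A$)
$l{\left(s \right)} = \sqrt{6 + s}$
$l{\left(X \right)} 22 w{\left(1,-3 \right)} = \sqrt{6 + 6} \cdot 22 \left(4 + 1\right) = \sqrt{12} \cdot 22 \cdot 5 = 2 \sqrt{3} \cdot 22 \cdot 5 = 44 \sqrt{3} \cdot 5 = 220 \sqrt{3}$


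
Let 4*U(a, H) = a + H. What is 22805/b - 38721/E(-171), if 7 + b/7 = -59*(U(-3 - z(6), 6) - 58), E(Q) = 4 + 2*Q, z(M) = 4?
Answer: 3749326153/32459154 ≈ 115.51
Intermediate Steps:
U(a, H) = H/4 + a/4 (U(a, H) = (a + H)/4 = (H + a)/4 = H/4 + a/4)
b = 96033/4 (b = -49 + 7*(-59*(((1/4)*6 + (-3 - 1*4)/4) - 58)) = -49 + 7*(-59*((3/2 + (-3 - 4)/4) - 58)) = -49 + 7*(-59*((3/2 + (1/4)*(-7)) - 58)) = -49 + 7*(-59*((3/2 - 7/4) - 58)) = -49 + 7*(-59*(-1/4 - 58)) = -49 + 7*(-59*(-233/4)) = -49 + 7*(13747/4) = -49 + 96229/4 = 96033/4 ≈ 24008.)
22805/b - 38721/E(-171) = 22805/(96033/4) - 38721/(4 + 2*(-171)) = 22805*(4/96033) - 38721/(4 - 342) = 91220/96033 - 38721/(-338) = 91220/96033 - 38721*(-1/338) = 91220/96033 + 38721/338 = 3749326153/32459154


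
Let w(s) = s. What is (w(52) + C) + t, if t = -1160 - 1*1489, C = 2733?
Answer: 136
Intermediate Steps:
t = -2649 (t = -1160 - 1489 = -2649)
(w(52) + C) + t = (52 + 2733) - 2649 = 2785 - 2649 = 136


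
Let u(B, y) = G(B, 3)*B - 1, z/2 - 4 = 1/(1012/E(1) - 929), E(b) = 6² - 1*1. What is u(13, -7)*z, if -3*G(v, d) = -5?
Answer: 15621148/94509 ≈ 165.29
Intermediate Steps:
G(v, d) = 5/3 (G(v, d) = -⅓*(-5) = 5/3)
E(b) = 35 (E(b) = 36 - 1 = 35)
z = 251954/31503 (z = 8 + 2/(1012/35 - 929) = 8 + 2/(-31503/35) = 8 + 2*(-35/31503) = 8 - 70/31503 = 251954/31503 ≈ 7.9978)
u(B, y) = -1 + 5*B/3 (u(B, y) = 5*B/3 - 1 = -1 + 5*B/3)
u(13, -7)*z = (-1 + (5/3)*13)*(251954/31503) = (-1 + 65/3)*(251954/31503) = (62/3)*(251954/31503) = 15621148/94509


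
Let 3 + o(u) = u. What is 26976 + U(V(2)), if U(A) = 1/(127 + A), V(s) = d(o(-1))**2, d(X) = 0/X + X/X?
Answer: 3452929/128 ≈ 26976.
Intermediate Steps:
o(u) = -3 + u
d(X) = 1 (d(X) = 0 + 1 = 1)
V(s) = 1 (V(s) = 1**2 = 1)
26976 + U(V(2)) = 26976 + 1/(127 + 1) = 26976 + 1/128 = 3452929/128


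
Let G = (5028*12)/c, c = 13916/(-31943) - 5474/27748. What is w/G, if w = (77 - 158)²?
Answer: -29211923025/424437118304 ≈ -0.068825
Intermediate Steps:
c = -40071225/63311026 (c = 13916*(-1/31943) - 5474*1/27748 = -13916/31943 - 391/1982 = -40071225/63311026 ≈ -0.63293)
G = -1273311354912/13357075 (G = (5028*12)/(-40071225/63311026) = 60336*(-63311026/40071225) = -1273311354912/13357075 ≈ -95329.)
w = 6561 (w = (-81)² = 6561)
w/G = 6561/(-1273311354912/13357075) = 6561*(-13357075/1273311354912) = -29211923025/424437118304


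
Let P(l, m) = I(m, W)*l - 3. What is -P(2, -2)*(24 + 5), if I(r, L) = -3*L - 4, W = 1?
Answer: 493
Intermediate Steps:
I(r, L) = -4 - 3*L
P(l, m) = -3 - 7*l (P(l, m) = (-4 - 3*1)*l - 3 = (-4 - 3)*l - 3 = -7*l - 3 = -3 - 7*l)
-P(2, -2)*(24 + 5) = -(-3 - 7*2)*(24 + 5) = -(-3 - 14)*29 = -(-17)*29 = -1*(-493) = 493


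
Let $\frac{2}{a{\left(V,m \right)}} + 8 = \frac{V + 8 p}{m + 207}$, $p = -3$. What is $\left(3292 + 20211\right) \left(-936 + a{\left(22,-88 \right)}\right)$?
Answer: $- \frac{10496228273}{477} \approx -2.2005 \cdot 10^{7}$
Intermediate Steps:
$a{\left(V,m \right)} = \frac{2}{-8 + \frac{-24 + V}{207 + m}}$ ($a{\left(V,m \right)} = \frac{2}{-8 + \frac{V + 8 \left(-3\right)}{m + 207}} = \frac{2}{-8 + \frac{V - 24}{207 + m}} = \frac{2}{-8 + \frac{-24 + V}{207 + m}}$)
$\left(3292 + 20211\right) \left(-936 + a{\left(22,-88 \right)}\right) = \left(3292 + 20211\right) \left(-936 + \frac{2 \left(-207 - -88\right)}{1680 - 22 + 8 \left(-88\right)}\right) = 23503 \left(-936 + \frac{2 \left(-207 + 88\right)}{1680 - 22 - 704}\right) = 23503 \left(-936 + 2 \cdot \frac{1}{954} \left(-119\right)\right) = 23503 \left(-936 - \frac{119}{477}\right) = 23503 \left(- \frac{446591}{477}\right) = - \frac{10496228273}{477}$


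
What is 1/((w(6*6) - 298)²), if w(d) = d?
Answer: 1/68644 ≈ 1.4568e-5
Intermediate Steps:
1/((w(6*6) - 298)²) = 1/((6*6 - 298)²) = 1/((36 - 298)²) = 1/((-262)²) = 1/68644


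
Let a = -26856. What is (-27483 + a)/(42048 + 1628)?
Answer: -54339/43676 ≈ -1.2441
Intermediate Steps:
(-27483 + a)/(42048 + 1628) = (-27483 - 26856)/(42048 + 1628) = -54339/43676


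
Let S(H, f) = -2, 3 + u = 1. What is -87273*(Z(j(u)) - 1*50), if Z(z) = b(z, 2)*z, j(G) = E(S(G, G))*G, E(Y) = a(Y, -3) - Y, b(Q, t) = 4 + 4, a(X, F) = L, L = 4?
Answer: 12741858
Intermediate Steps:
a(X, F) = 4
u = -2 (u = -3 + 1 = -2)
b(Q, t) = 8
E(Y) = 4 - Y
j(G) = 6*G (j(G) = (4 - 1*(-2))*G = (4 + 2)*G = 6*G)
Z(z) = 8*z
-87273*(Z(j(u)) - 1*50) = -87273*(8*(6*(-2)) - 1*50) = -87273*(8*(-12) - 50) = -87273*(-96 - 50) = -87273*(-146) = 12741858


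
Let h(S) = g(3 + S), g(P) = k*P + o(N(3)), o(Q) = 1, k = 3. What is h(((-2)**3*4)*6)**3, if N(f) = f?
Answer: -181321496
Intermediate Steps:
g(P) = 1 + 3*P (g(P) = 3*P + 1 = 1 + 3*P)
h(S) = 10 + 3*S (h(S) = 1 + 3*(3 + S) = 1 + (9 + 3*S) = 10 + 3*S)
h(((-2)**3*4)*6)**3 = (10 + 3*(((-2)**3*4)*6))**3 = (10 + 3*(-8*4*6))**3 = (10 + 3*(-32*6))**3 = (10 + 3*(-192))**3 = (10 - 576)**3 = (-566)**3 = -181321496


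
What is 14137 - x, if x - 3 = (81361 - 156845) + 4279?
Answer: 85339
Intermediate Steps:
x = -71202 (x = 3 + ((81361 - 156845) + 4279) = 3 + (-75484 + 4279) = 3 - 71205 = -71202)
14137 - x = 14137 - 1*(-71202) = 14137 + 71202 = 85339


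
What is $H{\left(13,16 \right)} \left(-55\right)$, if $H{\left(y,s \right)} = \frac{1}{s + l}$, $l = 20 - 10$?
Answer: $- \frac{55}{26} \approx -2.1154$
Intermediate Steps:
$l = 10$ ($l = 20 - 10 = 10$)
$H{\left(y,s \right)} = \frac{1}{10 + s}$ ($H{\left(y,s \right)} = \frac{1}{s + 10} = \frac{1}{10 + s}$)
$H{\left(13,16 \right)} \left(-55\right) = \frac{1}{10 + 16} \left(-55\right) = \frac{1}{26} \left(-55\right) = - \frac{55}{26}$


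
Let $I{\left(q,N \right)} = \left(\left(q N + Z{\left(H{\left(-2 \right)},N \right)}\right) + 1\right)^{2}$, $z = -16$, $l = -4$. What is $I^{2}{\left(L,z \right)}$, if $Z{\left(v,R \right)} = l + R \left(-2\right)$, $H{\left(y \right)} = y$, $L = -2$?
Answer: $13845841$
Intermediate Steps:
$Z{\left(v,R \right)} = -4 - 2 R$ ($Z{\left(v,R \right)} = -4 + R \left(-2\right) = -4 - 2 R$)
$I{\left(q,N \right)} = \left(-3 - 2 N + N q\right)^{2}$ ($I{\left(q,N \right)} = \left(\left(q N - \left(4 + 2 N\right)\right) + 1\right)^{2} = \left(\left(N q - \left(4 + 2 N\right)\right) + 1\right)^{2} = \left(\left(-4 - 2 N + N q\right) + 1\right)^{2} = \left(-3 - 2 N + N q\right)^{2}$)
$I^{2}{\left(L,z \right)} = \left(\left(-3 - -32 - -32\right)^{2}\right)^{2} = \left(\left(-3 + 32 + 32\right)^{2}\right)^{2} = \left(61^{2}\right)^{2} = 3721^{2} = 13845841$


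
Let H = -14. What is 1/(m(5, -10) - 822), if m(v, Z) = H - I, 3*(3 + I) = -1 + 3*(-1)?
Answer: -3/2495 ≈ -0.0012024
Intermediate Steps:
I = -13/3 (I = -3 + (-1 + 3*(-1))/3 = -3 + (-1 - 3)/3 = -3 + (1/3)*(-4) = -3 - 4/3 = -13/3 ≈ -4.3333)
m(v, Z) = -29/3 (m(v, Z) = -14 - 1*(-13/3) = -14 + 13/3 = -29/3)
1/(m(5, -10) - 822) = 1/(-29/3 - 822) = 1/(-2495/3) = -3/2495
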